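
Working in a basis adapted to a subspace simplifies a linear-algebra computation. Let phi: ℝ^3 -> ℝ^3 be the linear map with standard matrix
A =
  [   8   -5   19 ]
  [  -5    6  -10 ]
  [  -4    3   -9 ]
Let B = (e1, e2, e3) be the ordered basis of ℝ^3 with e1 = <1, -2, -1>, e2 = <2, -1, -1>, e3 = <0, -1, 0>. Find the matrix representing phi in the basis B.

[[3, 2, 1], [-2, 0, 2], [3, 2, 2]]

Let P have columns e1, ..., e3. Then [phi]_B = P^(-1) A P.
Here det P = 1, so P^(-1) is integer; computing A P first and then P^(-1)(A P) gives [[3, 2, 1], [-2, 0, 2], [3, 2, 2]].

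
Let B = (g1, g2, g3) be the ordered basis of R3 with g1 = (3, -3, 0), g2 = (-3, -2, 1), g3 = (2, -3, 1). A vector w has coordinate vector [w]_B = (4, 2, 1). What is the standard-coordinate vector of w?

(8, -19, 3)

By definition w = 4g1 + 2g2 + g3.
Summing componentwise gives (8, -19, 3).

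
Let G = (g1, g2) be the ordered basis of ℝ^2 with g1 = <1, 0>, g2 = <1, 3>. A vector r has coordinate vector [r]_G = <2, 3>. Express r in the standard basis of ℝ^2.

<5, 9>

By definition r = 2g1 + 3g2.
Summing componentwise gives <5, 9>.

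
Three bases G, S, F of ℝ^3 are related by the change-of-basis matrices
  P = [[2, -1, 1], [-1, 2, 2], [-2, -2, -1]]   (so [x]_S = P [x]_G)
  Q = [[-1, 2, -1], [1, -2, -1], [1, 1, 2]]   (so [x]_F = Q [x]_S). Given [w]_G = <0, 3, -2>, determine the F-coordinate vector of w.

<13, -5, -11>

First [w]_S = P [w]_G = <-5, 2, -4>.
Then [w]_F = Q [w]_S = <13, -5, -11>.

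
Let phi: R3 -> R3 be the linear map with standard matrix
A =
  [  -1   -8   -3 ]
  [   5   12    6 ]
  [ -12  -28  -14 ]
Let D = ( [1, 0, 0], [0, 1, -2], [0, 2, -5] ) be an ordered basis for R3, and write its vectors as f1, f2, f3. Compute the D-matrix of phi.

The j-th column of [phi]_D is [phi(fj)]_D.
phi(f1) = A f1 = [-1, 5, -12] = -f1 + f2 + 2f3, so column 1 is [-1, 1, 2].
Repeating for f2, f3 and assembling the columns gives [[-1, -2, -1], [1, 0, -2], [2, 0, -2]].

[[-1, -2, -1], [1, 0, -2], [2, 0, -2]]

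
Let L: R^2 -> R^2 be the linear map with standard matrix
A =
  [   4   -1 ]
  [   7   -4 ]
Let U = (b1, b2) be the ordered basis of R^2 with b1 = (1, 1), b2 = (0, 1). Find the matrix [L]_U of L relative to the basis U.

With P the matrix whose columns are b1, b2, [L]_U = P^(-1) A P.
Column by column: L(b1) = A b1 = (3, 3); its U-coordinates (3, 0) give column 1.
Continuing for each basis vector yields [L]_U = [[3, -1], [0, -3]].

[[3, -1], [0, -3]]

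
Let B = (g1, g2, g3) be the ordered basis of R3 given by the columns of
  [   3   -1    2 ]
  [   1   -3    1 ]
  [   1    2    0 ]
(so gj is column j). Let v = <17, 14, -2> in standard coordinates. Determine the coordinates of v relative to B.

<4, -3, 1>

Write v = c_1 g1 + ... + c_3 g3 and solve for the c_i.
Gaussian elimination on [M | v] yields c = (4, -3, 1).
Check: 4g1 - 3g2 + g3 = <17, 14, -2>.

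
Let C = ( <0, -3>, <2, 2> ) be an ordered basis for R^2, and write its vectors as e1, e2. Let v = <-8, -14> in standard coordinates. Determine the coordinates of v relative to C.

<2, -4>

Write v = c_1 e1 + c_2 e2 and solve for the c_i.
System: 0c_1 + 2c_2 = -8, -3c_1 + 2c_2 = -14; solving gives c_1 = 2, c_2 = -4.
Check: 2e1 - 4e2 = <-8, -14>.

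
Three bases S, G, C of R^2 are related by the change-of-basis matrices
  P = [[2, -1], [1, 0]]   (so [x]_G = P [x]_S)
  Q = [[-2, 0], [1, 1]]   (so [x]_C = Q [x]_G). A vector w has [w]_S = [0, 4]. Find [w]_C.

Composing the changes, [w]_C = Q P [w]_S.
Q P = [[-4, 2], [3, -1]]; applying this to [0, 4] gives [8, -4].

[8, -4]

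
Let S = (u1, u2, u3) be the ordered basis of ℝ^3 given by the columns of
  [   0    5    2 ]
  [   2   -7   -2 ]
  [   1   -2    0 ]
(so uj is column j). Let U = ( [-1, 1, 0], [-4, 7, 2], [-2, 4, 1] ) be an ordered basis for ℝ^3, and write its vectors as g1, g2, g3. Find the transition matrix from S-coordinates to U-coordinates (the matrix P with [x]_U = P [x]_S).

[[-2, -1, -2], [0, -2, 0], [1, 2, 0]]

Column j of P is [uj]_U, since P maps S-coordinates to U-coordinates.
Expressing u1 in U: u1 = -2g1 + 0·g2 + g3, so column 1 of P is [-2, 0, 1].
Doing the same for each uj gives P = [[-2, -1, -2], [0, -2, 0], [1, 2, 0]].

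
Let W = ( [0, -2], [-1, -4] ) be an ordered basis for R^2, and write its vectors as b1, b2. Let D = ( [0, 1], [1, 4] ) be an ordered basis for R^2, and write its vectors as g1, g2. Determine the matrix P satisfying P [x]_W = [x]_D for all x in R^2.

Take x = bj: its W-coordinates are the j-th standard unit vector, so P e_j — column j of P — equals [bj]_D.
b1 = -2g1 + 0·g2, giving column 1 = [-2, 0]; repeating for each j gives P = [[-2, 0], [0, -1]].

[[-2, 0], [0, -1]]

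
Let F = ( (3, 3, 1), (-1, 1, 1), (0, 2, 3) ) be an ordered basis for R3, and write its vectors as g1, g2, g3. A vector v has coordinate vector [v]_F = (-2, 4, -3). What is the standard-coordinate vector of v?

(-10, -8, -7)

By definition v = -2g1 + 4g2 - 3g3.
Summing componentwise gives (-10, -8, -7).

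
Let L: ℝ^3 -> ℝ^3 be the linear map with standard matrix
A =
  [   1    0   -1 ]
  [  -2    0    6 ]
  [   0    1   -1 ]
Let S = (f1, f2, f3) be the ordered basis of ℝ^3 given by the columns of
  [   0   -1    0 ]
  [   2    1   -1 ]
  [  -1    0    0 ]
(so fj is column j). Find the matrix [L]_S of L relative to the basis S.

[[-3, -1, 1], [-1, 1, 0], [-1, -3, 2]]

Let P have columns f1, ..., f3. Then [L]_S = P^(-1) A P.
Here det P = -1, so P^(-1) is integer; computing A P first and then P^(-1)(A P) gives [[-3, -1, 1], [-1, 1, 0], [-1, -3, 2]].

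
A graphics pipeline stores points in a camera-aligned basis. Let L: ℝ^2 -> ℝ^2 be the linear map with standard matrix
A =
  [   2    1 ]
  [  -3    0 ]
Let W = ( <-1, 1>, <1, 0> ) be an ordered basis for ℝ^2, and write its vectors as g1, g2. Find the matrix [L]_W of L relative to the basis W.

With P the matrix whose columns are g1, g2, [L]_W = P^(-1) A P.
Column by column: L(g1) = A g1 = <-1, 3>; its W-coordinates <3, 2> give column 1.
Continuing for each basis vector yields [L]_W = [[3, -3], [2, -1]].

[[3, -3], [2, -1]]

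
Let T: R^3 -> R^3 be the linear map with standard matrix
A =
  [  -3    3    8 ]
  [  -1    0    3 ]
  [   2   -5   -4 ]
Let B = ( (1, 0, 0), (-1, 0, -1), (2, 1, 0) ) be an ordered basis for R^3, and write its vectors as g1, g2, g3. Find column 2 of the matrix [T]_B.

Column 2 of [T]_B is the B-coordinate vector of T(g2).
In standard coordinates T(g2) = A g2 = (-5, -2, 2).
Converting to B: (-5, -2, 2) = -3g1 - 2g2 - 2g3, so the coordinate vector is (-3, -2, -2).

(-3, -2, -2)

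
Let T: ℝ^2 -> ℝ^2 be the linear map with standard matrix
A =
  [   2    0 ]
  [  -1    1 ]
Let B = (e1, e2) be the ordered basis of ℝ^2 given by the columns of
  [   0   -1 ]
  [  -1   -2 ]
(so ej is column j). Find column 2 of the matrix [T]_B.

Compute T(e2) = A e2 = <-2, -1> in standard coordinates.
Then write this in B-coordinates: solve for y in y_1 e1 + y_2 e2 = <-2, -1>.
This gives y = <-3, 2>, which is column 2 of [T]_B.

<-3, 2>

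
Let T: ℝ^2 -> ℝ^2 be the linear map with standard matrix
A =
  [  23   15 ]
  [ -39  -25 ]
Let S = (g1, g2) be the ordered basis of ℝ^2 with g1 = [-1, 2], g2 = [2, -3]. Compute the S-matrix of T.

[[-1, -3], [3, -1]]

Let P have columns g1, g2. Then [T]_S = P^(-1) A P.
Here det P = -1, so P^(-1) is integer; computing A P first and then P^(-1)(A P) gives [[-1, -3], [3, -1]].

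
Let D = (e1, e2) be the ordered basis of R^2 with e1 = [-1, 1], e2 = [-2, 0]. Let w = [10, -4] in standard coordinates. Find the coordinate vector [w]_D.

[-4, -3]

We seek scalars with c_1 e1 + c_2 e2 = w; equivalently solve M c = w where the columns of M are e1, e2.
System: -c_1 - 2c_2 = 10, c_1 + 0c_2 = -4; solving gives c_1 = -4, c_2 = -3.
Check: -4e1 - 3e2 = [10, -4].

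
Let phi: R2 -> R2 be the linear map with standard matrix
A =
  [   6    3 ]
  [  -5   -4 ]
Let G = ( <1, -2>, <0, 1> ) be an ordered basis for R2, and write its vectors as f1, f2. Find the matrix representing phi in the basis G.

[[0, 3], [3, 2]]

With P the matrix whose columns are f1, f2, [phi]_G = P^(-1) A P.
Column by column: phi(f1) = A f1 = <0, 3>; its G-coordinates <0, 3> give column 1.
Continuing for each basis vector yields [phi]_G = [[0, 3], [3, 2]].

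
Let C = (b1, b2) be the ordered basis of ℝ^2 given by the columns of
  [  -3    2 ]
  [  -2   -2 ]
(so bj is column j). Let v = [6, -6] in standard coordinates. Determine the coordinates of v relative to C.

[0, 3]

Write v = c_1 b1 + c_2 b2 and solve for the c_i.
System: -3c_1 + 2c_2 = 6, -2c_1 - 2c_2 = -6; solving gives c_1 = 0, c_2 = 3.
Check: 0·b1 + 3b2 = [6, -6].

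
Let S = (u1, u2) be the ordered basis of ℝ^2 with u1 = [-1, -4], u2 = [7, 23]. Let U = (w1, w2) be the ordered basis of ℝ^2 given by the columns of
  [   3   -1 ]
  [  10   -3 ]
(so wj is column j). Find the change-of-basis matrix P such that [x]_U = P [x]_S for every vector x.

[[-1, 2], [-2, -1]]

Let M have columns uj and N have columns wj. Then for every x, N [x]_U = x = M [x]_S, so P = N^(-1) M.
Since det N = 1, N^(-1) has integer entries; multiplying gives P = [[-1, 2], [-2, -1]].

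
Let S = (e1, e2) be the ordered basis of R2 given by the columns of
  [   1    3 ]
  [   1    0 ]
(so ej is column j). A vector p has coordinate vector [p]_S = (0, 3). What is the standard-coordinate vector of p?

The coordinates say p = 0·e1 + 3e2; adding the scaled basis vectors gives (9, 0).

(9, 0)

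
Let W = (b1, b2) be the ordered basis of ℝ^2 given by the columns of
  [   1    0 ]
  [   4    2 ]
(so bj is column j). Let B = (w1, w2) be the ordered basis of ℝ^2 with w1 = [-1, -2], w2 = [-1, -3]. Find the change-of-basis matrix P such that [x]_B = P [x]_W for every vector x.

Column j of P is [bj]_B, since P maps W-coordinates to B-coordinates.
Expressing b1 in B: b1 = w1 - 2w2, so column 1 of P is [1, -2].
Doing the same for each bj gives P = [[1, 2], [-2, -2]].

[[1, 2], [-2, -2]]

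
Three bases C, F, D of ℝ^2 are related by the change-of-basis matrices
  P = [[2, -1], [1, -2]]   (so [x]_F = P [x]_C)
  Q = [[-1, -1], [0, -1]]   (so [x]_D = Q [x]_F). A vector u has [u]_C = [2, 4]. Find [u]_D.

Composing the changes, [u]_D = Q P [u]_C.
Q P = [[-3, 3], [-1, 2]]; applying this to [2, 4] gives [6, 6].

[6, 6]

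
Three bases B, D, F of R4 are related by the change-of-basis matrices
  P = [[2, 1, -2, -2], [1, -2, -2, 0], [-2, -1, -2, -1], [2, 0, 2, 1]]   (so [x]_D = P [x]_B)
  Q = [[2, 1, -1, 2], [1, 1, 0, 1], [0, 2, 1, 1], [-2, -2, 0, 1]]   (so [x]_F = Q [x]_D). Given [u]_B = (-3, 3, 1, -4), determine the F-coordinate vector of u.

(-26, -16, -25, 8)

Apply P to get D-coordinates (3, -11, 5, -8), then Q to get F-coordinates.
The result is [u]_F = (-26, -16, -25, 8).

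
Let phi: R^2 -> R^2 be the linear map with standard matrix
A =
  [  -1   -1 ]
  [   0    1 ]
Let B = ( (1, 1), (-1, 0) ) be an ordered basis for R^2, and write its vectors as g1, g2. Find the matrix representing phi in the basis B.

Let P have columns g1, g2. Then [phi]_B = P^(-1) A P.
Here det P = 1, so P^(-1) is integer; computing A P first and then P^(-1)(A P) gives [[1, 0], [3, -1]].

[[1, 0], [3, -1]]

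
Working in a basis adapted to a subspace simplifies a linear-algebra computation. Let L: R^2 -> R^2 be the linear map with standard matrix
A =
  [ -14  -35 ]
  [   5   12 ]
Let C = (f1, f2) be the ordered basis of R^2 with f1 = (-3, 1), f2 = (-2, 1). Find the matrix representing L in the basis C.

Let P have columns f1, f2. Then [L]_C = P^(-1) A P.
Here det P = -1, so P^(-1) is integer; computing A P first and then P^(-1)(A P) gives [[-1, 3], [-2, -1]].

[[-1, 3], [-2, -1]]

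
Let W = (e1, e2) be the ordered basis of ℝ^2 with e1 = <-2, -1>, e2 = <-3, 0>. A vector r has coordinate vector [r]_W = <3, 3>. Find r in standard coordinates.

By definition r = 3e1 + 3e2.
Summing componentwise gives <-15, -3>.

<-15, -3>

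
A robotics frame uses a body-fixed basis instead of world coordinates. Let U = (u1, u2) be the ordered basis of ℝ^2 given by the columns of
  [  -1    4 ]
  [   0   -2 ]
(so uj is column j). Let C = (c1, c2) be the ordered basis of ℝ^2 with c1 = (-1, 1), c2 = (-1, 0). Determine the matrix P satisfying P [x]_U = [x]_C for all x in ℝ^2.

Take x = uj: its U-coordinates are the j-th standard unit vector, so P e_j — column j of P — equals [uj]_C.
u1 = 0·c1 + c2, giving column 1 = (0, 1); repeating for each j gives P = [[0, -2], [1, -2]].

[[0, -2], [1, -2]]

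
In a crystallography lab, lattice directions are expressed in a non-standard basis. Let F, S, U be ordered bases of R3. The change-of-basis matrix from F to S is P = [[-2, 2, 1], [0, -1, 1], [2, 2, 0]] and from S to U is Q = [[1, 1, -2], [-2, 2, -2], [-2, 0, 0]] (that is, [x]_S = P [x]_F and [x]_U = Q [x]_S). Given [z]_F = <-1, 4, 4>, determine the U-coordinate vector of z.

First [z]_S = P [z]_F = <14, 0, 6>.
Then [z]_U = Q [z]_S = <2, -40, -28>.

<2, -40, -28>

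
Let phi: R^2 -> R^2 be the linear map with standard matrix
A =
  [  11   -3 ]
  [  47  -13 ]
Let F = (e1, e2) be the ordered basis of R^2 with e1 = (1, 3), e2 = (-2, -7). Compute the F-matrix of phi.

[[-2, -1], [-2, 0]]

The j-th column of [phi]_F is [phi(ej)]_F.
phi(e1) = A e1 = (2, 8) = -2e1 - 2e2, so column 1 is (-2, -2).
Repeating for e2 and assembling the columns gives [[-2, -1], [-2, 0]].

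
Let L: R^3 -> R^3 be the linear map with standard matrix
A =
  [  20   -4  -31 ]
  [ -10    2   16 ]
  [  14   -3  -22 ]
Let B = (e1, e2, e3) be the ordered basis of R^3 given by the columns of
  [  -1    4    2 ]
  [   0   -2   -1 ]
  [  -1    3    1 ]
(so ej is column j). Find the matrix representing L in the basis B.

[[1, -3, -1], [3, -3, 2], [0, 2, 2]]

The j-th column of [L]_B is [L(ej)]_B.
L(e1) = A e1 = [11, -6, 8] = e1 + 3e2 + 0·e3, so column 1 is [1, 3, 0].
Repeating for e2, e3 and assembling the columns gives [[1, -3, -1], [3, -3, 2], [0, 2, 2]].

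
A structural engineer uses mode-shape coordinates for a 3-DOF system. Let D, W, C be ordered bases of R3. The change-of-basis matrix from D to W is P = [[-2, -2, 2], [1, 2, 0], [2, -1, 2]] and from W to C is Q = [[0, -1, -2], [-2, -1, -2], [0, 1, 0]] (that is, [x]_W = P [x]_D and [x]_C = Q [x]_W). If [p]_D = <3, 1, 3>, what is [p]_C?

First [p]_W = P [p]_D = <-2, 5, 11>.
Then [p]_C = Q [p]_W = <-27, -23, 5>.

<-27, -23, 5>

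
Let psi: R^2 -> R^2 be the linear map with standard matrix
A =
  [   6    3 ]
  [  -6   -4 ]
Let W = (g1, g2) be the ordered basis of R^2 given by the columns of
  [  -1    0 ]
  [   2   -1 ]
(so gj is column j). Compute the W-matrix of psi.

[[0, 3], [2, 2]]

Let P have columns g1, g2. Then [psi]_W = P^(-1) A P.
Here det P = 1, so P^(-1) is integer; computing A P first and then P^(-1)(A P) gives [[0, 3], [2, 2]].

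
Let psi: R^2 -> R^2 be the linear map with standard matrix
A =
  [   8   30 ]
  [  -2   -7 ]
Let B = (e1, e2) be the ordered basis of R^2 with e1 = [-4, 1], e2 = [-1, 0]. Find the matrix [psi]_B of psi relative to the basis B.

[[1, 2], [-2, 0]]

With P the matrix whose columns are e1, e2, [psi]_B = P^(-1) A P.
Column by column: psi(e1) = A e1 = [-2, 1]; its B-coordinates [1, -2] give column 1.
Continuing for each basis vector yields [psi]_B = [[1, 2], [-2, 0]].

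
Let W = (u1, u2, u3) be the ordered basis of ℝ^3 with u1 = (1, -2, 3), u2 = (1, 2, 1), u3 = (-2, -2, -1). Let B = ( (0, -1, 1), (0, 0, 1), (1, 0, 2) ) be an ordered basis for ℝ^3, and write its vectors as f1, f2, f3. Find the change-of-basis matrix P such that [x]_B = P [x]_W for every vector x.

[[2, -2, 2], [-1, 1, 1], [1, 1, -2]]

Take x = uj: its W-coordinates are the j-th standard unit vector, so P e_j — column j of P — equals [uj]_B.
u1 = 2f1 - f2 + f3, giving column 1 = (2, -1, 1); repeating for each j gives P = [[2, -2, 2], [-1, 1, 1], [1, 1, -2]].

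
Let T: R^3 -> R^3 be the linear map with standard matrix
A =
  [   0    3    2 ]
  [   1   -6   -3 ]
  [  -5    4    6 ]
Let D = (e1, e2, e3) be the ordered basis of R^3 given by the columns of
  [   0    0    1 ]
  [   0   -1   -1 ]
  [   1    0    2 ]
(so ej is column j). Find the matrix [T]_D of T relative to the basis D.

[[2, 2, 1], [1, -3, -2], [2, -3, 1]]

The j-th column of [T]_D is [T(ej)]_D.
T(e1) = A e1 = <2, -3, 6> = 2e1 + e2 + 2e3, so column 1 is <2, 1, 2>.
Repeating for e2, e3 and assembling the columns gives [[2, 2, 1], [1, -3, -2], [2, -3, 1]].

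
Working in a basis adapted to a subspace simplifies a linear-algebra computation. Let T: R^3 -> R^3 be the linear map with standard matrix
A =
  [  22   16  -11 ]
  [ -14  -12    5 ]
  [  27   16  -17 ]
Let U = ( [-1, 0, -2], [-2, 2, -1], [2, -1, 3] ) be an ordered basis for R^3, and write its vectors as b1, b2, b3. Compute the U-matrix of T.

[[-2, -1, 3], [3, -2, -2], [2, -3, -3]]

With P the matrix whose columns are b1, ..., b3, [T]_U = P^(-1) A P.
Column by column: T(b1) = A b1 = [0, 4, 7]; its U-coordinates [-2, 3, 2] give column 1.
Continuing for each basis vector yields [T]_U = [[-2, -1, 3], [3, -2, -2], [2, -3, -3]].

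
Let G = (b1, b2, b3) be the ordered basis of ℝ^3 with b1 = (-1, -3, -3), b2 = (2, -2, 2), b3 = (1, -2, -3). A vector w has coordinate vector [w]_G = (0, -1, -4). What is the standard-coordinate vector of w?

w = M [w]_G, where M has columns b1, ..., b3.
Carrying out the matrix-vector product, w = (-6, 10, 10).

(-6, 10, 10)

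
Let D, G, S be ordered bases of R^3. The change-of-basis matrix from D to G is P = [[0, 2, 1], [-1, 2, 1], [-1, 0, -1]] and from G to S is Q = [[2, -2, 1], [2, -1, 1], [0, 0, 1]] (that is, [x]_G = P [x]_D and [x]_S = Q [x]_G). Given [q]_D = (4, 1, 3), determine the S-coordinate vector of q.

(1, 2, -7)

Composing the changes, [q]_S = Q P [q]_D.
Q P = [[1, 0, -1], [0, 2, 0], [-1, 0, -1]]; applying this to (4, 1, 3) gives (1, 2, -7).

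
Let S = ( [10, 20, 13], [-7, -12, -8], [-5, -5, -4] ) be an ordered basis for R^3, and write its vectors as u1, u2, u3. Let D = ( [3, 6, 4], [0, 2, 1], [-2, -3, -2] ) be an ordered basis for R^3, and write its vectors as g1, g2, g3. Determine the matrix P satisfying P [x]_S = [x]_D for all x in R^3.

Column j of P is [uj]_D, since P maps S-coordinates to D-coordinates.
Expressing u1 in D: u1 = 2g1 + g2 - 2g3, so column 1 of P is [2, 1, -2].
Doing the same for each uj gives P = [[2, -1, -1], [1, 0, 2], [-2, 2, 1]].

[[2, -1, -1], [1, 0, 2], [-2, 2, 1]]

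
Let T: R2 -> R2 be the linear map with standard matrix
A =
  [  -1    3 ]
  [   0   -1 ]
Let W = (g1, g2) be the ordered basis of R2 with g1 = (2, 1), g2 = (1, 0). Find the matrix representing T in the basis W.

With P the matrix whose columns are g1, g2, [T]_W = P^(-1) A P.
Column by column: T(g1) = A g1 = (1, -1); its W-coordinates (-1, 3) give column 1.
Continuing for each basis vector yields [T]_W = [[-1, 0], [3, -1]].

[[-1, 0], [3, -1]]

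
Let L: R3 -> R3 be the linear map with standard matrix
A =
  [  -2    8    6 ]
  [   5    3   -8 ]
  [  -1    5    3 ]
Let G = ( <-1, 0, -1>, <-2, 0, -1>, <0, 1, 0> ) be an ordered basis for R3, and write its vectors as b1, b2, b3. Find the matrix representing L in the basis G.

With P the matrix whose columns are b1, ..., b3, [L]_G = P^(-1) A P.
Column by column: L(b1) = A b1 = <-4, 3, -2>; its G-coordinates <0, 2, 3> give column 1.
Continuing for each basis vector yields [L]_G = [[0, 0, -2], [2, 1, -3], [3, -2, 3]].

[[0, 0, -2], [2, 1, -3], [3, -2, 3]]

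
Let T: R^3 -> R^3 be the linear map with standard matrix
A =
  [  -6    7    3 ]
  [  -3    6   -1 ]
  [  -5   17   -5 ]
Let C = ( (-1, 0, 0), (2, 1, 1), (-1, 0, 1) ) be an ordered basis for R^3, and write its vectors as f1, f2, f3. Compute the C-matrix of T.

The j-th column of [T]_C is [T(fj)]_C.
T(f1) = A f1 = (6, 3, 5) = -2f1 + 3f2 + 2f3, so column 1 is (-2, 3, 2).
Repeating for f2, f3 and assembling the columns gives [[-2, -3, -3], [3, -1, 2], [2, 3, -2]].

[[-2, -3, -3], [3, -1, 2], [2, 3, -2]]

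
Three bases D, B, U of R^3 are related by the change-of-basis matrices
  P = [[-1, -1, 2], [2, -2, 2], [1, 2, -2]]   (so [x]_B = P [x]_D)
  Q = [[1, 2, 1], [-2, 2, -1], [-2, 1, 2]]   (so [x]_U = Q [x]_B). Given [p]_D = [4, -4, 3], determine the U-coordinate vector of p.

[40, 42, -10]

Apply P to get B-coordinates [6, 22, -10], then Q to get U-coordinates.
The result is [p]_U = [40, 42, -10].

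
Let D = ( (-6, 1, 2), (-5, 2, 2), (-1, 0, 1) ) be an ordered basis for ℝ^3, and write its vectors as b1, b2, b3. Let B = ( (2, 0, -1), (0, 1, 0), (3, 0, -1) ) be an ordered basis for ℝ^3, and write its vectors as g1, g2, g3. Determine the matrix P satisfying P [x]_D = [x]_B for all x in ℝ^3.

Let M have columns bj and N have columns gj. Then for every x, N [x]_B = x = M [x]_D, so P = N^(-1) M.
Since det N = 1, N^(-1) has integer entries; multiplying gives P = [[0, -1, -2], [1, 2, 0], [-2, -1, 1]].

[[0, -1, -2], [1, 2, 0], [-2, -1, 1]]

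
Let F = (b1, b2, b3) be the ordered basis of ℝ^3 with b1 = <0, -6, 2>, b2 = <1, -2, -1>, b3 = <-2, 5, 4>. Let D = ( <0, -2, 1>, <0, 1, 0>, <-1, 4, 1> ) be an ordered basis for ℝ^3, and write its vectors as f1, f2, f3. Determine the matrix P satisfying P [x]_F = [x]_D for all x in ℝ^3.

[[2, 0, 2], [-2, 2, 1], [0, -1, 2]]

Column j of P is [bj]_D, since P maps F-coordinates to D-coordinates.
Expressing b1 in D: b1 = 2f1 - 2f2 + 0·f3, so column 1 of P is <2, -2, 0>.
Doing the same for each bj gives P = [[2, 0, 2], [-2, 2, 1], [0, -1, 2]].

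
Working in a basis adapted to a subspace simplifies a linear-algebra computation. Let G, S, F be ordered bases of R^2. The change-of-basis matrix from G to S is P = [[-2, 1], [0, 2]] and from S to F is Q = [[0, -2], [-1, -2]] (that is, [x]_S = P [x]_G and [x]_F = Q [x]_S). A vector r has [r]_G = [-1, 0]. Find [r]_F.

Composing the changes, [r]_F = Q P [r]_G.
Q P = [[0, -4], [2, -5]]; applying this to [-1, 0] gives [0, -2].

[0, -2]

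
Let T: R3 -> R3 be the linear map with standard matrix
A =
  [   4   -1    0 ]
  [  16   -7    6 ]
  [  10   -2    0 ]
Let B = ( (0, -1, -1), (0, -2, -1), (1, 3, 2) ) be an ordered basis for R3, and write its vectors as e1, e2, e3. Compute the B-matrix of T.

The j-th column of [T]_B is [T(ej)]_B.
T(e1) = A e1 = (1, 1, 2) = -2e1 + 2e2 + e3, so column 1 is (-2, 2, 1).
Repeating for e2, e3 and assembling the columns gives [[-2, 2, 0], [2, -2, -2], [1, 2, 1]].

[[-2, 2, 0], [2, -2, -2], [1, 2, 1]]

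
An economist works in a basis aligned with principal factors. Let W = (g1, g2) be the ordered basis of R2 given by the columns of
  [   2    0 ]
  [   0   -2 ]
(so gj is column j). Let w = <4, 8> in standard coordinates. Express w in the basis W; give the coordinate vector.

We seek scalars with c_1 g1 + c_2 g2 = w; equivalently solve M c = w where the columns of M are g1, g2.
System: 2c_1 + 0c_2 = 4, 0c_1 - 2c_2 = 8; solving gives c_1 = 2, c_2 = -4.
Check: 2g1 - 4g2 = <4, 8>.

<2, -4>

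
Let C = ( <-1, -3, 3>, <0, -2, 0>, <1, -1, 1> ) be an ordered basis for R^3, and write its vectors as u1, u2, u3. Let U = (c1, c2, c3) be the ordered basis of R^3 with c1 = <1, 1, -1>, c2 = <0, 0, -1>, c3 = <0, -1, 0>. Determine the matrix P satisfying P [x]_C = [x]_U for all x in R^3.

[[-1, 0, 1], [-2, 0, -2], [2, 2, 2]]

Let M have columns uj and N have columns cj. Then for every x, N [x]_U = x = M [x]_C, so P = N^(-1) M.
Since det N = -1, N^(-1) has integer entries; multiplying gives P = [[-1, 0, 1], [-2, 0, -2], [2, 2, 2]].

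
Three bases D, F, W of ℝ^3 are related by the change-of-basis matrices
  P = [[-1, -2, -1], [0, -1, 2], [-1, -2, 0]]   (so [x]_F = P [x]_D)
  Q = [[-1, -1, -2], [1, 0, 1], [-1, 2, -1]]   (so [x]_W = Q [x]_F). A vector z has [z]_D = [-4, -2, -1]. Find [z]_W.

[-25, 17, -17]

Apply P to get F-coordinates [9, 0, 8], then Q to get W-coordinates.
The result is [z]_W = [-25, 17, -17].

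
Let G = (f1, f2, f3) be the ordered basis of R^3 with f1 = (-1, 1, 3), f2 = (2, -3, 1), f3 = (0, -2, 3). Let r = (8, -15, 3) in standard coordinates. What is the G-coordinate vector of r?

(-2, 3, 2)

[r]_G is the unique c with M c = r, where M has columns f1, ..., f3.
Row-reducing the augmented matrix [M | r] gives c = (-2, 3, 2).
Check: -2f1 + 3f2 + 2f3 = (8, -15, 3).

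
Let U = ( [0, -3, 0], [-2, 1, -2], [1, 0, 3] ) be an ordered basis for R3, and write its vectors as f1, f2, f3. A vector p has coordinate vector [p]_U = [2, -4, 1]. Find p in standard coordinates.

p = M [p]_U, where M has columns f1, ..., f3.
Carrying out the matrix-vector product, p = [9, -10, 11].

[9, -10, 11]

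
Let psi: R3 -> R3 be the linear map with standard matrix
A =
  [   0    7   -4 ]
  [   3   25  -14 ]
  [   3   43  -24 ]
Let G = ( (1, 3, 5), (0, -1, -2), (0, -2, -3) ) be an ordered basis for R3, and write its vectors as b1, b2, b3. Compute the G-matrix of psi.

The j-th column of [psi]_G is [psi(bj)]_G.
psi(b1) = A b1 = (1, 8, 12) = b1 + b2 - 3b3, so column 1 is (1, 1, -3).
Repeating for b2, b3 and assembling the columns gives [[1, 1, -2], [1, 0, 2], [-3, 0, 0]].

[[1, 1, -2], [1, 0, 2], [-3, 0, 0]]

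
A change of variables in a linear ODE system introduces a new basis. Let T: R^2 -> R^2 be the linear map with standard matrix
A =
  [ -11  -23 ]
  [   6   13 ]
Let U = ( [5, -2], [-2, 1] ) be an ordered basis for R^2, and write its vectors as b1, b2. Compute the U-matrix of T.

[[-1, 1], [2, 3]]

With P the matrix whose columns are b1, b2, [T]_U = P^(-1) A P.
Column by column: T(b1) = A b1 = [-9, 4]; its U-coordinates [-1, 2] give column 1.
Continuing for each basis vector yields [T]_U = [[-1, 1], [2, 3]].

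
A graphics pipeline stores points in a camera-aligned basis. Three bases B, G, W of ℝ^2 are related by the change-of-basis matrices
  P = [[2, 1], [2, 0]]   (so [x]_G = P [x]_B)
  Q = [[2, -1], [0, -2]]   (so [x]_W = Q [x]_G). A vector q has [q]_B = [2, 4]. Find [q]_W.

First [q]_G = P [q]_B = [8, 4].
Then [q]_W = Q [q]_G = [12, -8].

[12, -8]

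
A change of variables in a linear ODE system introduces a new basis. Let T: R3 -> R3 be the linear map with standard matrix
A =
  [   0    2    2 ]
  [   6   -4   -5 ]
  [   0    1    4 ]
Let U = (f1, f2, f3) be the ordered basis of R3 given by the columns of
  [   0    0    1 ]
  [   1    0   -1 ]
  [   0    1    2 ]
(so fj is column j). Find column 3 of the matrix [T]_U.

Compute T(f3) = A f3 = <2, 0, 7> in standard coordinates.
Then write this in U-coordinates: solve for y in y_1 f1 + ... + y_3 f3 = <2, 0, 7>.
This gives y = <2, 3, 2>, which is column 3 of [T]_U.

<2, 3, 2>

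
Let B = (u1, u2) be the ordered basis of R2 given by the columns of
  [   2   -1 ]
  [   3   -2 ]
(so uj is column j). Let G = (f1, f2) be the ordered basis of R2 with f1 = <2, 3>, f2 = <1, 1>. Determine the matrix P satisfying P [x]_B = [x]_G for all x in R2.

[[1, -1], [0, 1]]

Column j of P is [uj]_G, since P maps B-coordinates to G-coordinates.
Expressing u1 in G: u1 = f1 + 0·f2, so column 1 of P is <1, 0>.
Doing the same for each uj gives P = [[1, -1], [0, 1]].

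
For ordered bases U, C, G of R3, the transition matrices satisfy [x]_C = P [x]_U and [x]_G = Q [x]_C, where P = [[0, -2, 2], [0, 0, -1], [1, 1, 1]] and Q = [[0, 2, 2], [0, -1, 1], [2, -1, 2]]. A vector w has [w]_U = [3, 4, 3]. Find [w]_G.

Apply P to get C-coordinates [-2, -3, 10], then Q to get G-coordinates.
The result is [w]_G = [14, 13, 19].

[14, 13, 19]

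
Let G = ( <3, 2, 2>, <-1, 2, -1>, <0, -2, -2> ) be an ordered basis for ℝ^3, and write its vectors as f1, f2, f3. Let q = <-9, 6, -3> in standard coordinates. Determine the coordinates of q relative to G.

We seek scalars with c_1 f1 + ... + c_3 f3 = q; equivalently solve M c = q where the columns of M are f1, ..., f3.
Row-reducing the augmented matrix [M | q] gives c = (-2, 3, -2).
Check: -2f1 + 3f2 - 2f3 = <-9, 6, -3>.

<-2, 3, -2>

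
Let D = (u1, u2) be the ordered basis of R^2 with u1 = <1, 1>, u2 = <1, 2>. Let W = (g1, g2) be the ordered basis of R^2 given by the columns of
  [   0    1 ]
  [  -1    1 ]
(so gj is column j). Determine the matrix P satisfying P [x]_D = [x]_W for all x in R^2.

Let M have columns uj and N have columns gj. Then for every x, N [x]_W = x = M [x]_D, so P = N^(-1) M.
Since det N = 1, N^(-1) has integer entries; multiplying gives P = [[0, -1], [1, 1]].

[[0, -1], [1, 1]]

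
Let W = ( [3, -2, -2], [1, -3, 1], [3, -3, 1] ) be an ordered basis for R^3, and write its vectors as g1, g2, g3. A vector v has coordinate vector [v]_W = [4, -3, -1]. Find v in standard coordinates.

v = M [v]_W, where M has columns g1, ..., g3.
Carrying out the matrix-vector product, v = [6, 4, -12].

[6, 4, -12]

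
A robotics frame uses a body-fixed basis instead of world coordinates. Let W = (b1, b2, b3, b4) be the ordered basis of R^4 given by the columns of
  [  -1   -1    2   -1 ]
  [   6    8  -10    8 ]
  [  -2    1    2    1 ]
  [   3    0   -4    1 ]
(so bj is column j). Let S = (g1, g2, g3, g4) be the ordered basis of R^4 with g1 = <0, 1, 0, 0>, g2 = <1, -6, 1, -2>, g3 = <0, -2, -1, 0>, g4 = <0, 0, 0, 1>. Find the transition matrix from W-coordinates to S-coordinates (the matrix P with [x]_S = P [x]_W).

[[2, -2, 2, -2], [-1, -1, 2, -1], [1, -2, 0, -2], [1, -2, 0, -1]]

Take x = bj: its W-coordinates are the j-th standard unit vector, so P e_j — column j of P — equals [bj]_S.
b1 = 2g1 - g2 + g3 + g4, giving column 1 = <2, -1, 1, 1>; repeating for each j gives P = [[2, -2, 2, -2], [-1, -1, 2, -1], [1, -2, 0, -2], [1, -2, 0, -1]].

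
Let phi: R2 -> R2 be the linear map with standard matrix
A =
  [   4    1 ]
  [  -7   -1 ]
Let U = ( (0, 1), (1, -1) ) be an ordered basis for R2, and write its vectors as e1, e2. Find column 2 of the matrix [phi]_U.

Column 2 of [phi]_U is the U-coordinate vector of phi(e2).
In standard coordinates phi(e2) = A e2 = (3, -6).
Converting to U: (3, -6) = -3e1 + 3e2, so the coordinate vector is (-3, 3).

(-3, 3)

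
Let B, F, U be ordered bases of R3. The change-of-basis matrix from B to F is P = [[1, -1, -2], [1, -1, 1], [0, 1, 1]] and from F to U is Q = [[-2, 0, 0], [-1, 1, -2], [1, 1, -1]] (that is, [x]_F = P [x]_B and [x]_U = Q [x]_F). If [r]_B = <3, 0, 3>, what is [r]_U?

First [r]_F = P [r]_B = <-3, 6, 3>.
Then [r]_U = Q [r]_F = <6, 3, 0>.

<6, 3, 0>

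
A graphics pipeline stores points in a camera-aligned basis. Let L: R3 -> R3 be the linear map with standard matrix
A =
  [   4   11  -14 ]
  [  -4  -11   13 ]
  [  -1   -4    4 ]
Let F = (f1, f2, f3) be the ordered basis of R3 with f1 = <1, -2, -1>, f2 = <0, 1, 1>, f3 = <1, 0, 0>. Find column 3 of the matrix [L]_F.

Compute L(f3) = A f3 = <4, -4, -1> in standard coordinates.
Then write this in F-coordinates: solve for y in y_1 f1 + ... + y_3 f3 = <4, -4, -1>.
This gives y = <3, 2, 1>, which is column 3 of [L]_F.

<3, 2, 1>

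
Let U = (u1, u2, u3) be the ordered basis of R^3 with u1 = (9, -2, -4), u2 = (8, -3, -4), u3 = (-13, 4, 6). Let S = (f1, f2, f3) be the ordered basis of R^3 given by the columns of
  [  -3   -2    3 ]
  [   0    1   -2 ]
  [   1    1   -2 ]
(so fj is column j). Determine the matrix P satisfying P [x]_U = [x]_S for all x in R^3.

Column j of P is [uj]_S, since P maps U-coordinates to S-coordinates.
Expressing u1 in S: u1 = -2f1 + 0·f2 + f3, so column 1 of P is (-2, 0, 1).
Doing the same for each uj gives P = [[-2, -1, 2], [0, -1, 2], [1, 1, -1]].

[[-2, -1, 2], [0, -1, 2], [1, 1, -1]]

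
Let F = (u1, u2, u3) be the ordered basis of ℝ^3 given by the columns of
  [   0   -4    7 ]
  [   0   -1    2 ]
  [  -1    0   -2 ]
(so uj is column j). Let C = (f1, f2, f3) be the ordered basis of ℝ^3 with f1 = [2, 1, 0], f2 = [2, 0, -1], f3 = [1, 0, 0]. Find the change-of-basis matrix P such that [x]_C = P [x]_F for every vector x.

Column j of P is [uj]_C, since P maps F-coordinates to C-coordinates.
Expressing u1 in C: u1 = 0·f1 + f2 - 2f3, so column 1 of P is [0, 1, -2].
Doing the same for each uj gives P = [[0, -1, 2], [1, 0, 2], [-2, -2, -1]].

[[0, -1, 2], [1, 0, 2], [-2, -2, -1]]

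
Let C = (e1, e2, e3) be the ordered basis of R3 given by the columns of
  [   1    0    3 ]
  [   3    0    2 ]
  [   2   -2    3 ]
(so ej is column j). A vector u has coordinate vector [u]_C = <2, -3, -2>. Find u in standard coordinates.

<-4, 2, 4>

The coordinates say u = 2e1 - 3e2 - 2e3; adding the scaled basis vectors gives <-4, 2, 4>.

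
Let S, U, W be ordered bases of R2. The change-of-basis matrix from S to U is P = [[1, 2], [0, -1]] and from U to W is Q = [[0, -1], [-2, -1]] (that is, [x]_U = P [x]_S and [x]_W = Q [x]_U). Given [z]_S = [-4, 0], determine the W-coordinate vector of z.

[0, 8]

Composing the changes, [z]_W = Q P [z]_S.
Q P = [[0, 1], [-2, -3]]; applying this to [-4, 0] gives [0, 8].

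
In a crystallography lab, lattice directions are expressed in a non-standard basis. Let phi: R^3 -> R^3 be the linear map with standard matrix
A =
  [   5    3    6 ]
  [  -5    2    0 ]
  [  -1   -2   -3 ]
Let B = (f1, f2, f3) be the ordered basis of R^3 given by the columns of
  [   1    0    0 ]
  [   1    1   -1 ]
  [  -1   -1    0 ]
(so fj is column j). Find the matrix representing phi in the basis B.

[[2, -3, -3], [-2, 2, 1], [3, -3, 0]]

With P the matrix whose columns are f1, ..., f3, [phi]_B = P^(-1) A P.
Column by column: phi(f1) = A f1 = [2, -3, 0]; its B-coordinates [2, -2, 3] give column 1.
Continuing for each basis vector yields [phi]_B = [[2, -3, -3], [-2, 2, 1], [3, -3, 0]].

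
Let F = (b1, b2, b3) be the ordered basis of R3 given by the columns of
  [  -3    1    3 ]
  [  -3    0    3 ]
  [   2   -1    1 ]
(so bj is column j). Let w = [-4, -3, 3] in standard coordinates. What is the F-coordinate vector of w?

[w]_F is the unique c with M c = w, where M has columns b1, ..., b3.
Row-reducing the augmented matrix [M | w] gives c = (1, -1, 0).
Check: b1 - b2 + 0·b3 = [-4, -3, 3].

[1, -1, 0]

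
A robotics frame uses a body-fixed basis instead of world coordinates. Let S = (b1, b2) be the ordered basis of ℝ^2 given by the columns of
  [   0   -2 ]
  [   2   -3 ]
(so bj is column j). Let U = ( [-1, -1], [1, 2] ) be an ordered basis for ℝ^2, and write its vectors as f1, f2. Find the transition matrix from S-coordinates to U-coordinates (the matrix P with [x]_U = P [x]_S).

[[2, 1], [2, -1]]

Column j of P is [bj]_U, since P maps S-coordinates to U-coordinates.
Expressing b1 in U: b1 = 2f1 + 2f2, so column 1 of P is [2, 2].
Doing the same for each bj gives P = [[2, 1], [2, -1]].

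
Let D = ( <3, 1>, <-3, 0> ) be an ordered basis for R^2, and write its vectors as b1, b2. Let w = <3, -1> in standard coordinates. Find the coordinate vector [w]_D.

<-1, -2>

[w]_D is the unique c with M c = w, where M has columns b1, b2.
System: 3c_1 - 3c_2 = 3, c_1 + 0c_2 = -1; solving gives c_1 = -1, c_2 = -2.
Check: -b1 - 2b2 = <3, -1>.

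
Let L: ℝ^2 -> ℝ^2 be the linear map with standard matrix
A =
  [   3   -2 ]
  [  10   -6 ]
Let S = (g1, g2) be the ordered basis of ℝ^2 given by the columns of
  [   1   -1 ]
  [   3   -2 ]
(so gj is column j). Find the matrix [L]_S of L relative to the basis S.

[[-2, 0], [1, -1]]

The j-th column of [L]_S is [L(gj)]_S.
L(g1) = A g1 = <-3, -8> = -2g1 + g2, so column 1 is <-2, 1>.
Repeating for g2 and assembling the columns gives [[-2, 0], [1, -1]].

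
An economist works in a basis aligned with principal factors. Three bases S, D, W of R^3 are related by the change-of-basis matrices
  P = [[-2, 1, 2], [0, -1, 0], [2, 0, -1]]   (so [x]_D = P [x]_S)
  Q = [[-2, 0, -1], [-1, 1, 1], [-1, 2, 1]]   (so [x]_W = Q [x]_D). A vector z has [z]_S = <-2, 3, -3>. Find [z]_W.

First [z]_D = P [z]_S = <1, -3, -1>.
Then [z]_W = Q [z]_D = <-1, -5, -8>.

<-1, -5, -8>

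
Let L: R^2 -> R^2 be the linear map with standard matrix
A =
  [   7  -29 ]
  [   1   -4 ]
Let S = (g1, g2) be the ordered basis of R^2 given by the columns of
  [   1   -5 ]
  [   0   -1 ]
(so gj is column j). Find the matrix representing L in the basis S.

The j-th column of [L]_S is [L(gj)]_S.
L(g1) = A g1 = (7, 1) = 2g1 - g2, so column 1 is (2, -1).
Repeating for g2 and assembling the columns gives [[2, -1], [-1, 1]].

[[2, -1], [-1, 1]]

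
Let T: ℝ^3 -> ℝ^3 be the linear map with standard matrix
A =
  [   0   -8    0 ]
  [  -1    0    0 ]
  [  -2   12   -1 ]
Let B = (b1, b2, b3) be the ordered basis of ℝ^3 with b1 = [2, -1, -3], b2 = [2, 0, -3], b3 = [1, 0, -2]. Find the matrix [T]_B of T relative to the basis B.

[[2, 2, 1], [1, -3, -1], [2, 2, 0]]

The j-th column of [T]_B is [T(bj)]_B.
T(b1) = A b1 = [8, -2, -13] = 2b1 + b2 + 2b3, so column 1 is [2, 1, 2].
Repeating for b2, b3 and assembling the columns gives [[2, 2, 1], [1, -3, -1], [2, 2, 0]].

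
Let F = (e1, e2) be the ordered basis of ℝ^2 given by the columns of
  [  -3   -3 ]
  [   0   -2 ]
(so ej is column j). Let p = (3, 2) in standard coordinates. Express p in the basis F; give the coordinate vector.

(0, -1)

[p]_F is the unique c with M c = p, where M has columns e1, e2.
System: -3c_1 - 3c_2 = 3, 0c_1 - 2c_2 = 2; solving gives c_1 = 0, c_2 = -1.
Check: 0·e1 - e2 = (3, 2).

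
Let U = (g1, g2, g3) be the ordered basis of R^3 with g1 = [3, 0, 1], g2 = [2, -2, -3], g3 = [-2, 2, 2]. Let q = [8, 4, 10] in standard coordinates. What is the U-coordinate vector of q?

[4, -2, 0]

[q]_U is the unique c with M c = q, where M has columns g1, ..., g3.
Row-reducing the augmented matrix [M | q] gives c = (4, -2, 0).
Check: 4g1 - 2g2 + 0·g3 = [8, 4, 10].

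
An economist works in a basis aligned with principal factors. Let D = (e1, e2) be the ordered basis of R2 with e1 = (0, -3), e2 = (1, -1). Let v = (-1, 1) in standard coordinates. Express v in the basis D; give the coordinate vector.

[v]_D is the unique c with M c = v, where M has columns e1, e2.
System: 0c_1 + c_2 = -1, -3c_1 - c_2 = 1; solving gives c_1 = 0, c_2 = -1.
Check: 0·e1 - e2 = (-1, 1).

(0, -1)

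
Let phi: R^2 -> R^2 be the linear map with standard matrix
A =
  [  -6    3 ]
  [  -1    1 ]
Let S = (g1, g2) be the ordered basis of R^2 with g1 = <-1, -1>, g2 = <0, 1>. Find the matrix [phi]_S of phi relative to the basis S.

[[-3, -3], [-3, -2]]

With P the matrix whose columns are g1, g2, [phi]_S = P^(-1) A P.
Column by column: phi(g1) = A g1 = <3, 0>; its S-coordinates <-3, -3> give column 1.
Continuing for each basis vector yields [phi]_S = [[-3, -3], [-3, -2]].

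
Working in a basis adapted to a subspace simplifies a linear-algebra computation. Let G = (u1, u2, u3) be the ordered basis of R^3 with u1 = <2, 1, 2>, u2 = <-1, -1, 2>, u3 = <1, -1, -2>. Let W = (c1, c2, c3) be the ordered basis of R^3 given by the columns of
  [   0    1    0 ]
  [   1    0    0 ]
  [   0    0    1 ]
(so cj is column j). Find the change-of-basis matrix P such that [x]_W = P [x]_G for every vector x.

Take x = uj: its G-coordinates are the j-th standard unit vector, so P e_j — column j of P — equals [uj]_W.
u1 = c1 + 2c2 + 2c3, giving column 1 = <1, 2, 2>; repeating for each j gives P = [[1, -1, -1], [2, -1, 1], [2, 2, -2]].

[[1, -1, -1], [2, -1, 1], [2, 2, -2]]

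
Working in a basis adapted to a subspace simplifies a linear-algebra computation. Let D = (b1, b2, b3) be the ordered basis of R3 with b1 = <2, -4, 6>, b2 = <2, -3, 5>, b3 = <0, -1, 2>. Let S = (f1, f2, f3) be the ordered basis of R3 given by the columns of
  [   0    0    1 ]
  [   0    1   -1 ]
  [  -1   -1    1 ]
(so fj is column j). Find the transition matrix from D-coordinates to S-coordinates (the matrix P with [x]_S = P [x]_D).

[[-2, -2, -1], [-2, -1, -1], [2, 2, 0]]

Column j of P is [bj]_S, since P maps D-coordinates to S-coordinates.
Expressing b1 in S: b1 = -2f1 - 2f2 + 2f3, so column 1 of P is <-2, -2, 2>.
Doing the same for each bj gives P = [[-2, -2, -1], [-2, -1, -1], [2, 2, 0]].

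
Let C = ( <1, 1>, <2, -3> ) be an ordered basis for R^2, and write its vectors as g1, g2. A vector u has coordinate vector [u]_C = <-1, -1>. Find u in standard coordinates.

The coordinates say u = -g1 - g2; adding the scaled basis vectors gives <-3, 2>.

<-3, 2>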